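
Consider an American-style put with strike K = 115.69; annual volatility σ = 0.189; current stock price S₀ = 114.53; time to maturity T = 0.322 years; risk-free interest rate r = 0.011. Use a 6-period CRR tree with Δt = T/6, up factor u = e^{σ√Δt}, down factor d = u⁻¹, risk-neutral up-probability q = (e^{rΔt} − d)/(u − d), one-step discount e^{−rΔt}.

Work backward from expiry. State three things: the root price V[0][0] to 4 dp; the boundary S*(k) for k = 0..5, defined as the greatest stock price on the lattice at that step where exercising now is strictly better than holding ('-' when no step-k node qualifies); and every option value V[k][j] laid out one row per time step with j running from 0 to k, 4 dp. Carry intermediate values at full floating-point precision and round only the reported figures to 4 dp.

Δt=0.05367, u=1.04476, d=0.95716, q=0.49580, disc=e^(-rΔt)=0.99941
k=6 terminal: V=max(K-S,0) → 27.6199 19.5600 10.7626 1.1600 0.0000 0.0000 0.0000
k=5: j=0 S=92.0119 intr=23.6781 cont=23.6099 V=23.6781[EX]; j=1 S=100.4324 intr=15.2576 cont=15.1893 V=15.2576[EX]; j=2 S=109.6236 intr=6.0664 cont=5.9981 V=6.0664[EX]; j=3 S=119.6560 intr=0.0000 cont=0.5845 V=0.5845[hold]; j=4 S=130.6064 intr=0.0000 cont=0.0000 V=0.0000[hold]; j=5 S=142.5590 intr=0.0000 cont=0.0000 V=0.0000[hold]  S*(5)=109.6236
k=4: j=0 S=96.1300 intr=19.5600 cont=19.4917 V=19.5600[EX]; j=1 S=104.9274 intr=10.7626 cont=10.6943 V=10.7626[EX]; j=2 S=114.5300 intr=1.1600 cont=3.3465 V=3.3465[hold]; j=3 S=125.0113 intr=0.0000 cont=0.2945 V=0.2945[hold]; j=4 S=136.4519 intr=0.0000 cont=0.0000 V=0.0000[hold]  S*(4)=104.9274
k=3: j=0 S=100.4324 intr=15.2576 cont=15.1893 V=15.2576[EX]; j=1 S=109.6236 intr=6.0664 cont=7.0815 V=7.0815[hold]; j=2 S=119.6560 intr=0.0000 cont=1.8323 V=1.8323[hold]; j=3 S=130.6064 intr=0.0000 cont=0.1484 V=0.1484[hold]  S*(3)=100.4324
k=2: j=0 S=104.9274 intr=10.7626 cont=11.1973 V=11.1973[hold]; j=1 S=114.5300 intr=1.1600 cont=4.4763 V=4.4763[hold]; j=2 S=125.0113 intr=0.0000 cont=0.9968 V=0.9968[hold]  S*(2)=-
k=1: j=0 S=109.6236 intr=6.0664 cont=7.8604 V=7.8604[hold]; j=1 S=119.6560 intr=0.0000 cont=2.7496 V=2.7496[hold]  S*(1)=-
k=0: j=0 S=114.5300 intr=1.1600 cont=5.3233 V=5.3233[hold]  S*(0)=-

price = 5.3233
boundary = - - - 100.4324 104.9274 109.6236
tree:
5.3233
7.8604 2.7496
11.1973 4.4763 0.9968
15.2576 7.0815 1.8323 0.1484
19.5600 10.7626 3.3465 0.2945 0.0000
23.6781 15.2576 6.0664 0.5845 0.0000 0.0000
27.6199 19.5600 10.7626 1.1600 0.0000 0.0000 0.0000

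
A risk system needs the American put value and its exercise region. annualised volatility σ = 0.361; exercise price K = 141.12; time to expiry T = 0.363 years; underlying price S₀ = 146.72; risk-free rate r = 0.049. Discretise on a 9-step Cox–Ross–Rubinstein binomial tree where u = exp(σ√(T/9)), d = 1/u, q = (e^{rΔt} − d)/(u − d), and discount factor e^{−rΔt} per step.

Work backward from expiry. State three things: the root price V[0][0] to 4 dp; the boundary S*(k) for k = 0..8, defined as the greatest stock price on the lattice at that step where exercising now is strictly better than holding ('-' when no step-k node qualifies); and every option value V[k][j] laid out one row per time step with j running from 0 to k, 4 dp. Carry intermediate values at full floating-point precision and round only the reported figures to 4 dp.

price = 9.0884
boundary = - - - - 109.7851 102.1074 109.7851 118.0402 126.9160
tree:
9.0884
12.9583 5.1847
17.9729 7.9045 2.4364
24.1561 11.7496 4.0213 0.8325
31.3349 16.9437 6.5084 1.5053 0.1508
39.0126 23.5563 10.2790 2.6955 0.2995 0.0000
46.1534 31.3349 15.7310 4.7693 0.5949 0.0000 0.0000
52.7949 39.0126 23.0798 8.3121 1.1815 0.0000 0.0000 0.0000
58.9718 46.1534 31.3349 14.2040 2.3467 0.0000 0.0000 0.0000 0.0000
64.7168 52.7949 39.0126 23.0798 4.6608 0.0000 0.0000 0.0000 0.0000 0.0000

Δt=0.04033, u=1.07519, d=0.93007, q=0.49551, disc=e^(-rΔt)=0.99803
k=9 terminal: V=max(K-S,0) → 64.7168 52.7949 39.0126 23.0798 4.6608 0.0000 0.0000 0.0000 0.0000 0.0000
k=8: j=0 S=82.1482 intr=58.9718 cont=58.6932 V=58.9718[EX]; j=1 S=94.9666 intr=46.1534 cont=45.8748 V=46.1534[EX]; j=2 S=109.7851 intr=31.3349 cont=31.0562 V=31.3349[EX]; j=3 S=126.9160 intr=14.2040 cont=13.9254 V=14.2040[EX]; j=4 S=146.7200 intr=0.0000 cont=2.3467 V=2.3467[hold]; j=5 S=169.6142 intr=0.0000 cont=0.0000 V=0.0000[hold]; j=6 S=196.0808 intr=0.0000 cont=0.0000 V=0.0000[hold]; j=7 S=226.6773 intr=0.0000 cont=0.0000 V=0.0000[hold]; j=8 S=262.0480 intr=0.0000 cont=0.0000 V=0.0000[hold]  S*(8)=126.9160
k=7: j=0 S=88.3251 intr=52.7949 cont=52.5163 V=52.7949[EX]; j=1 S=102.1074 intr=39.0126 cont=38.7340 V=39.0126[EX]; j=2 S=118.0402 intr=23.0798 cont=22.8012 V=23.0798[EX]; j=3 S=136.4592 intr=4.6608 cont=8.3121 V=8.3121[hold]; j=4 S=157.7523 intr=0.0000 cont=1.1815 V=1.1815[hold]; j=5 S=182.3680 intr=0.0000 cont=0.0000 V=0.0000[hold]; j=6 S=210.8247 intr=0.0000 cont=0.0000 V=0.0000[hold]; j=7 S=243.7218 intr=0.0000 cont=0.0000 V=0.0000[hold]  S*(7)=118.0402
k=6: j=0 S=94.9666 intr=46.1534 cont=45.8748 V=46.1534[EX]; j=1 S=109.7851 intr=31.3349 cont=31.0562 V=31.3349[EX]; j=2 S=126.9160 intr=14.2040 cont=15.7310 V=15.7310[hold]; j=3 S=146.7200 intr=0.0000 cont=4.7693 V=4.7693[hold]; j=4 S=169.6142 intr=0.0000 cont=0.5949 V=0.5949[hold]; j=5 S=196.0808 intr=0.0000 cont=0.0000 V=0.0000[hold]; j=6 S=226.6773 intr=0.0000 cont=0.0000 V=0.0000[hold]  S*(6)=109.7851
k=5: j=0 S=102.1074 intr=39.0126 cont=38.7340 V=39.0126[EX]; j=1 S=118.0402 intr=23.0798 cont=23.5563 V=23.5563[hold]; j=2 S=136.4592 intr=4.6608 cont=10.2790 V=10.2790[hold]; j=3 S=157.7523 intr=0.0000 cont=2.6955 V=2.6955[hold]; j=4 S=182.3680 intr=0.0000 cont=0.2995 V=0.2995[hold]; j=5 S=210.8247 intr=0.0000 cont=0.0000 V=0.0000[hold]  S*(5)=102.1074
k=4: j=0 S=109.7851 intr=31.3349 cont=31.2919 V=31.3349[EX]; j=1 S=126.9160 intr=14.2040 cont=16.9437 V=16.9437[hold]; j=2 S=146.7200 intr=0.0000 cont=6.5084 V=6.5084[hold]; j=3 S=169.6142 intr=0.0000 cont=1.5053 V=1.5053[hold]; j=4 S=196.0808 intr=0.0000 cont=0.1508 V=0.1508[hold]  S*(4)=109.7851
k=3: j=0 S=118.0402 intr=23.0798 cont=24.1561 V=24.1561[hold]; j=1 S=136.4592 intr=4.6608 cont=11.7496 V=11.7496[hold]; j=2 S=157.7523 intr=0.0000 cont=4.0213 V=4.0213[hold]; j=3 S=182.3680 intr=0.0000 cont=0.8325 V=0.8325[hold]  S*(3)=-
k=2: j=0 S=126.9160 intr=14.2040 cont=17.9729 V=17.9729[hold]; j=1 S=146.7200 intr=0.0000 cont=7.9045 V=7.9045[hold]; j=2 S=169.6142 intr=0.0000 cont=2.4364 V=2.4364[hold]  S*(2)=-
k=1: j=0 S=136.4592 intr=4.6608 cont=12.9583 V=12.9583[hold]; j=1 S=157.7523 intr=0.0000 cont=5.1847 V=5.1847[hold]  S*(1)=-
k=0: j=0 S=146.7200 intr=0.0000 cont=9.0884 V=9.0884[hold]  S*(0)=-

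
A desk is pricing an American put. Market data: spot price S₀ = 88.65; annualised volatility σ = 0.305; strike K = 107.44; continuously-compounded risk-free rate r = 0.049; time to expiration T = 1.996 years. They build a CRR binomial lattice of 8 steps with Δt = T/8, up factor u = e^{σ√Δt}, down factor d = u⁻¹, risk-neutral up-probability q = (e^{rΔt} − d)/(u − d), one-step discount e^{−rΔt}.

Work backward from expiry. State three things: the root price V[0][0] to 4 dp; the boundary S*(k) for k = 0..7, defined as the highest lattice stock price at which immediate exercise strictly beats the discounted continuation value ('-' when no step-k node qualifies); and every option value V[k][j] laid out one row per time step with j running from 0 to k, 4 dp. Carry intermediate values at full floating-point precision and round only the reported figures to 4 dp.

Δt=0.24950, u=1.16456, d=0.85869, q=0.50220, disc=e^(-rΔt)=0.98785
k=8 terminal: V=max(K-S,0) → 81.2359 71.9017 59.2425 42.0741 18.7900 0.0000 0.0000 0.0000 0.0000
k=7: j=0 S=30.5164 intr=76.9236 cont=75.6181 V=76.9236[EX]; j=1 S=41.3867 intr=66.0533 cont=64.7478 V=66.0533[EX]; j=2 S=56.1291 intr=51.3109 cont=50.0054 V=51.3109[EX]; j=3 S=76.1229 intr=31.3171 cont=30.0116 V=31.3171[EX]; j=4 S=103.2387 intr=4.2013 cont=9.2400 V=9.2400[hold]; j=5 S=140.0134 intr=0.0000 cont=0.0000 V=0.0000[hold]; j=6 S=189.8878 intr=0.0000 cont=0.0000 V=0.0000[hold]; j=7 S=257.5279 intr=0.0000 cont=0.0000 V=0.0000[hold]  S*(7)=76.1229
k=6: j=0 S=35.5383 intr=71.9017 cont=70.5962 V=71.9017[EX]; j=1 S=48.1975 intr=59.2425 cont=57.9370 V=59.2425[EX]; j=2 S=65.3659 intr=42.0741 cont=40.7686 V=42.0741[EX]; j=3 S=88.6500 intr=18.7900 cont=19.9842 V=19.9842[hold]; j=4 S=120.2281 intr=0.0000 cont=4.5438 V=4.5438[hold]; j=5 S=163.0547 intr=0.0000 cont=0.0000 V=0.0000[hold]; j=6 S=221.1366 intr=0.0000 cont=0.0000 V=0.0000[hold]  S*(6)=65.3659
k=5: j=0 S=41.3867 intr=66.0533 cont=64.7478 V=66.0533[EX]; j=1 S=56.1291 intr=51.3109 cont=50.0054 V=51.3109[EX]; j=2 S=76.1229 intr=31.3171 cont=30.6040 V=31.3171[EX]; j=3 S=103.2387 intr=4.2013 cont=12.0814 V=12.0814[hold]; j=4 S=140.0134 intr=0.0000 cont=2.2344 V=2.2344[hold]; j=5 S=189.8878 intr=0.0000 cont=0.0000 V=0.0000[hold]  S*(5)=76.1229
k=4: j=0 S=48.1975 intr=59.2425 cont=57.9370 V=59.2425[EX]; j=1 S=65.3659 intr=42.0741 cont=40.7686 V=42.0741[EX]; j=2 S=88.6500 intr=18.7900 cont=21.3938 V=21.3938[hold]; j=3 S=120.2281 intr=0.0000 cont=7.0495 V=7.0495[hold]; j=4 S=163.0547 intr=0.0000 cont=1.0988 V=1.0988[hold]  S*(4)=65.3659
k=3: j=0 S=56.1291 intr=51.3109 cont=50.0054 V=51.3109[EX]; j=1 S=76.1229 intr=31.3171 cont=31.3034 V=31.3171[EX]; j=2 S=103.2387 intr=4.2013 cont=14.0176 V=14.0176[hold]; j=3 S=140.0134 intr=0.0000 cont=4.0117 V=4.0117[hold]  S*(3)=76.1229
k=2: j=0 S=65.3659 intr=42.0741 cont=40.7686 V=42.0741[EX]; j=1 S=88.6500 intr=18.7900 cont=22.3543 V=22.3543[hold]; j=2 S=120.2281 intr=0.0000 cont=8.8834 V=8.8834[hold]  S*(2)=65.3659
k=1: j=0 S=76.1229 intr=31.3171 cont=31.7799 V=31.7799[hold]; j=1 S=103.2387 intr=4.2013 cont=15.3998 V=15.3998[hold]  S*(1)=-
k=0: j=0 S=88.6500 intr=18.7900 cont=23.2676 V=23.2676[hold]  S*(0)=-

price = 23.2676
boundary = - - 65.3659 76.1229 65.3659 76.1229 65.3659 76.1229
tree:
23.2676
31.7799 15.3998
42.0741 22.3543 8.8834
51.3109 31.3171 14.0176 4.0117
59.2425 42.0741 21.3938 7.0495 1.0988
66.0533 51.3109 31.3171 12.0814 2.2344 0.0000
71.9017 59.2425 42.0741 19.9842 4.5438 0.0000 0.0000
76.9236 66.0533 51.3109 31.3171 9.2400 0.0000 0.0000 0.0000
81.2359 71.9017 59.2425 42.0741 18.7900 0.0000 0.0000 0.0000 0.0000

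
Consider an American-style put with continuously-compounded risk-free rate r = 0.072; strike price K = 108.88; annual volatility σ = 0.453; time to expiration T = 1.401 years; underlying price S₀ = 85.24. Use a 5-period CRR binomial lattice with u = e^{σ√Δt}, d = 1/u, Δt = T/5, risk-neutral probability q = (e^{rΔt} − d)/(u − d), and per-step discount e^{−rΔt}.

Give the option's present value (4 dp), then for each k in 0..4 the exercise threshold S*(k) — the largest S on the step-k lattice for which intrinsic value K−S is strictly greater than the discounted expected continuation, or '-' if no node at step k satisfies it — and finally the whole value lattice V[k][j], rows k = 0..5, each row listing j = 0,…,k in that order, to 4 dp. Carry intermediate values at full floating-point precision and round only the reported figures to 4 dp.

price = 29.0592
boundary = - 67.0662 52.7672 67.0662 85.2400
tree:
29.0592
41.8138 16.6029
56.1128 26.9401 6.2140
67.3632 41.8138 12.1209 0.1393
76.2149 56.1128 23.6400 0.2746 0.0000
83.1793 67.3632 41.8138 0.5414 0.0000 0.0000

Δt=0.28020  u=1.27098  d=0.78679  q=0.48243  discount=0.98003
step 5 (expiry): payoffs max(K−S,0) = 83.1793 67.3632 41.8138 0.5414 0.0000 0.0000
step 4: (k=4,j=0): S=32.6651, (K−S)⁺=76.2149, hold=74.0403 ⇒ V=76.2149 exercise | (k=4,j=1): S=52.7672, (K−S)⁺=56.1128, hold=53.9382 ⇒ V=56.1128 exercise | (k=4,j=2): S=85.2400, (K−S)⁺=23.6400, hold=21.4654 ⇒ V=23.6400 exercise | (k=4,j=3): S=137.6965, (K−S)⁺=0.0000, hold=0.2746 ⇒ V=0.2746 continue | (k=4,j=4): S=222.4347, (K−S)⁺=0.0000, hold=0.0000 ⇒ V=0.0000 continue  boundary S*=85.2400
step 3: (k=3,j=0): S=41.5168, (K−S)⁺=67.3632, hold=65.1886 ⇒ V=67.3632 exercise | (k=3,j=1): S=67.0662, (K−S)⁺=41.8138, hold=39.6392 ⇒ V=41.8138 exercise | (k=3,j=2): S=108.3386, (K−S)⁺=0.5414, hold=12.1209 ⇒ V=12.1209 continue | (k=3,j=3): S=175.0099, (K−S)⁺=0.0000, hold=0.1393 ⇒ V=0.1393 continue  boundary S*=67.0662
step 2: (k=2,j=0): S=52.7672, (K−S)⁺=56.1128, hold=53.9382 ⇒ V=56.1128 exercise | (k=2,j=1): S=85.2400, (K−S)⁺=23.6400, hold=26.9401 ⇒ V=26.9401 continue | (k=2,j=2): S=137.6965, (K−S)⁺=0.0000, hold=6.2140 ⇒ V=6.2140 continue  boundary S*=52.7672
step 1: (k=1,j=0): S=67.0662, (K−S)⁺=41.8138, hold=41.1995 ⇒ V=41.8138 exercise | (k=1,j=1): S=108.3386, (K−S)⁺=0.5414, hold=16.6029 ⇒ V=16.6029 continue  boundary S*=67.0662
step 0: (k=0,j=0): S=85.2400, (K−S)⁺=23.6400, hold=29.0592 ⇒ V=29.0592 continue  boundary S*=-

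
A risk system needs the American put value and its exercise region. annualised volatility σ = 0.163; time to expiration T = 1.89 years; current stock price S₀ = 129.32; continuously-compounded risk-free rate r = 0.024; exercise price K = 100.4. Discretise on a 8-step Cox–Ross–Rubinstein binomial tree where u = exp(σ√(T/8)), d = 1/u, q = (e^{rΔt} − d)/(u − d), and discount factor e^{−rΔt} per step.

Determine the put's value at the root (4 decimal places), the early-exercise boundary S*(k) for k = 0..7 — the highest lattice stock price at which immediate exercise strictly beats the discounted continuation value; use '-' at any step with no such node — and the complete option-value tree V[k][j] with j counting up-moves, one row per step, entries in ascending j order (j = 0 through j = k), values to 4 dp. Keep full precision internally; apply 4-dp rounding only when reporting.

price = 1.1858
boundary = - - - - - - 80.3930 87.0215
tree:
1.1858
2.0342 0.4033
3.4212 0.7559 0.0770
5.6165 1.4002 0.1601 0.0000
8.9471 2.5550 0.3327 0.0000 0.0000
13.7172 4.5723 0.6913 0.0000 0.0000 0.0000
20.0070 7.9698 1.4365 0.0000 0.0000 0.0000 0.0000
26.1305 13.3785 2.9853 0.0000 0.0000 0.0000 0.0000 0.0000
31.7876 20.0070 6.2036 0.0000 0.0000 0.0000 0.0000 0.0000 0.0000

Δt=0.23625, u=1.08245, d=0.92383, q=0.51605, disc=e^(-rΔt)=0.99435
k=8 terminal: V=max(K-S,0) → 31.7876 20.0070 6.2036 0.0000 0.0000 0.0000 0.0000 0.0000 0.0000
k=7: j=0 S=74.2695 intr=26.1305 cont=25.5628 V=26.1305[EX]; j=1 S=87.0215 intr=13.3785 cont=12.8109 V=13.3785[EX]; j=2 S=101.9629 intr=0.0000 cont=2.9853 V=2.9853[hold]; j=3 S=119.4697 intr=0.0000 cont=0.0000 V=0.0000[hold]; j=4 S=139.9824 intr=0.0000 cont=0.0000 V=0.0000[hold]; j=5 S=164.0172 intr=0.0000 cont=0.0000 V=0.0000[hold]; j=6 S=192.1786 intr=0.0000 cont=0.0000 V=0.0000[hold]; j=7 S=225.1753 intr=0.0000 cont=0.0000 V=0.0000[hold]  S*(7)=87.0215
k=6: j=0 S=80.3930 intr=20.0070 cont=19.4393 V=20.0070[EX]; j=1 S=94.1964 intr=6.2036 cont=7.9698 V=7.9698[hold]; j=2 S=110.3697 intr=0.0000 cont=1.4365 V=1.4365[hold]; j=3 S=129.3200 intr=0.0000 cont=0.0000 V=0.0000[hold]; j=4 S=151.5240 intr=0.0000 cont=0.0000 V=0.0000[hold]; j=5 S=177.5404 intr=0.0000 cont=0.0000 V=0.0000[hold]; j=6 S=208.0238 intr=0.0000 cont=0.0000 V=0.0000[hold]  S*(6)=80.3930
k=5: j=0 S=87.0215 intr=13.3785 cont=13.7172 V=13.7172[hold]; j=1 S=101.9629 intr=0.0000 cont=4.5723 V=4.5723[hold]; j=2 S=119.4697 intr=0.0000 cont=0.6913 V=0.6913[hold]; j=3 S=139.9824 intr=0.0000 cont=0.0000 V=0.0000[hold]; j=4 S=164.0172 intr=0.0000 cont=0.0000 V=0.0000[hold]; j=5 S=192.1786 intr=0.0000 cont=0.0000 V=0.0000[hold]  S*(5)=-
k=4: j=0 S=94.1964 intr=6.2036 cont=8.9471 V=8.9471[hold]; j=1 S=110.3697 intr=0.0000 cont=2.5550 V=2.5550[hold]; j=2 S=129.3200 intr=0.0000 cont=0.3327 V=0.3327[hold]; j=3 S=151.5240 intr=0.0000 cont=0.0000 V=0.0000[hold]; j=4 S=177.5404 intr=0.0000 cont=0.0000 V=0.0000[hold]  S*(4)=-
k=3: j=0 S=101.9629 intr=0.0000 cont=5.6165 V=5.6165[hold]; j=1 S=119.4697 intr=0.0000 cont=1.4002 V=1.4002[hold]; j=2 S=139.9824 intr=0.0000 cont=0.1601 V=0.1601[hold]; j=3 S=164.0172 intr=0.0000 cont=0.0000 V=0.0000[hold]  S*(3)=-
k=2: j=0 S=110.3697 intr=0.0000 cont=3.4212 V=3.4212[hold]; j=1 S=129.3200 intr=0.0000 cont=0.7559 V=0.7559[hold]; j=2 S=151.5240 intr=0.0000 cont=0.0770 V=0.0770[hold]  S*(2)=-
k=1: j=0 S=119.4697 intr=0.0000 cont=2.0342 V=2.0342[hold]; j=1 S=139.9824 intr=0.0000 cont=0.4033 V=0.4033[hold]  S*(1)=-
k=0: j=0 S=129.3200 intr=0.0000 cont=1.1858 V=1.1858[hold]  S*(0)=-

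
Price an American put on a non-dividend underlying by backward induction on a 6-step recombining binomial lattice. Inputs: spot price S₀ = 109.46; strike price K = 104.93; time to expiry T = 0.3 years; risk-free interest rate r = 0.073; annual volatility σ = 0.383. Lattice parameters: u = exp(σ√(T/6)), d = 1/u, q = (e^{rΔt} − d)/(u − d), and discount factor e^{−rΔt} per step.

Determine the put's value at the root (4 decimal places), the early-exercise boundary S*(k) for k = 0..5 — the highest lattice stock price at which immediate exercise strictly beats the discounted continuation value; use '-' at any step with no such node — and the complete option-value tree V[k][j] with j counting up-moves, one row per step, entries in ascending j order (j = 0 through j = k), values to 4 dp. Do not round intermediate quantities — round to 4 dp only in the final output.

price = 6.1221
boundary = - - - 84.6593 77.7107 84.6593
tree:
6.1221
9.4791 2.8089
14.1711 4.8550 0.7828
20.2707 8.1734 1.5710 0.0000
27.2193 13.2520 3.1531 0.0000 0.0000
33.5975 20.2707 6.3282 0.0000 0.0000 0.0000
39.4522 27.2193 12.7008 0.0000 0.0000 0.0000 0.0000

Δt=0.05000  u=1.08942  d=0.91792  q=0.49993  discount=0.99636
step 6 (expiry): payoffs max(K−S,0) = 39.4522 27.2193 12.7008 0.0000 0.0000 0.0000 0.0000
step 5: (k=5,j=0): S=71.3325, (K−S)⁺=33.5975, hold=33.2152 ⇒ V=33.5975 exercise | (k=5,j=1): S=84.6593, (K−S)⁺=20.2707, hold=19.8884 ⇒ V=20.2707 exercise | (k=5,j=2): S=100.4759, (K−S)⁺=4.4541, hold=6.3282 ⇒ V=6.3282 continue | (k=5,j=3): S=119.2474, (K−S)⁺=0.0000, hold=0.0000 ⇒ V=0.0000 continue | (k=5,j=4): S=141.5260, (K−S)⁺=0.0000, hold=0.0000 ⇒ V=0.0000 continue | (k=5,j=5): S=167.9668, (K−S)⁺=0.0000, hold=0.0000 ⇒ V=0.0000 continue  boundary S*=84.6593
step 4: (k=4,j=0): S=77.7107, (K−S)⁺=27.2193, hold=26.8370 ⇒ V=27.2193 exercise | (k=4,j=1): S=92.2292, (K−S)⁺=12.7008, hold=13.2520 ⇒ V=13.2520 continue | (k=4,j=2): S=109.4600, (K−S)⁺=0.0000, hold=3.1531 ⇒ V=3.1531 continue | (k=4,j=3): S=129.9100, (K−S)⁺=0.0000, hold=0.0000 ⇒ V=0.0000 continue | (k=4,j=4): S=154.1806, (K−S)⁺=0.0000, hold=0.0000 ⇒ V=0.0000 continue  boundary S*=77.7107
step 3: (k=3,j=0): S=84.6593, (K−S)⁺=20.2707, hold=20.1630 ⇒ V=20.2707 exercise | (k=3,j=1): S=100.4759, (K−S)⁺=4.4541, hold=8.1734 ⇒ V=8.1734 continue | (k=3,j=2): S=119.2474, (K−S)⁺=0.0000, hold=1.5710 ⇒ V=1.5710 continue | (k=3,j=3): S=141.5260, (K−S)⁺=0.0000, hold=0.0000 ⇒ V=0.0000 continue  boundary S*=84.6593
step 2: (k=2,j=0): S=92.2292, (K−S)⁺=12.7008, hold=14.1711 ⇒ V=14.1711 continue | (k=2,j=1): S=109.4600, (K−S)⁺=0.0000, hold=4.8550 ⇒ V=4.8550 continue | (k=2,j=2): S=129.9100, (K−S)⁺=0.0000, hold=0.7828 ⇒ V=0.7828 continue  boundary S*=-
step 1: (k=1,j=0): S=100.4759, (K−S)⁺=4.4541, hold=9.4791 ⇒ V=9.4791 continue | (k=1,j=1): S=119.2474, (K−S)⁺=0.0000, hold=2.8089 ⇒ V=2.8089 continue  boundary S*=-
step 0: (k=0,j=0): S=109.4600, (K−S)⁺=0.0000, hold=6.1221 ⇒ V=6.1221 continue  boundary S*=-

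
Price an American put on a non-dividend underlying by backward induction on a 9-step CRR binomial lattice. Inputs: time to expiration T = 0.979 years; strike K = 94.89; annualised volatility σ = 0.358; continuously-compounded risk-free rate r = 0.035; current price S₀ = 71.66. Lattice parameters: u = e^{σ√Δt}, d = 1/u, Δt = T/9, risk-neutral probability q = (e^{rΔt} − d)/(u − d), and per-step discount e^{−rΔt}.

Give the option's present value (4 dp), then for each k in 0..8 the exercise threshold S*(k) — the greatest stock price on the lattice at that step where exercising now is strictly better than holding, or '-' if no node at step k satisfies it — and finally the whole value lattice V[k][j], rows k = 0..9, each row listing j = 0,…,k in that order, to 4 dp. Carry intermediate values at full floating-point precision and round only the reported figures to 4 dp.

price = 25.2212
boundary = - - 56.5873 50.2852 56.5873 63.6793 56.5873 63.6793 71.6600
tree:
25.2212
31.5227 18.7712
38.3027 24.6173 12.7510
44.6048 31.2470 17.8164 7.5073
50.2050 38.3027 24.0486 11.3814 3.4793
55.1815 44.6048 31.2107 16.6815 5.8792 0.9747
59.6038 50.2050 38.3027 23.4337 9.6892 1.9060 0.0000
63.5336 55.1815 44.6048 31.2107 15.4130 3.7268 0.0000 0.0000
67.0258 59.6038 50.2050 38.3027 23.2300 7.2872 0.0000 0.0000 0.0000
70.1290 63.5336 55.1815 44.6048 31.2107 14.2491 0.0000 0.0000 0.0000 0.0000

Δt=0.10878, u=1.12533, d=0.88863, q=0.48663, disc=e^(-rΔt)=0.99620
k=9 terminal: V=max(K-S,0) → 70.1290 63.5336 55.1815 44.6048 31.2107 14.2491 0.0000 0.0000 0.0000 0.0000
k=8: j=0 S=27.8642 intr=67.0258 cont=66.6652 V=67.0258[EX]; j=1 S=35.2862 intr=59.6038 cont=59.2433 V=59.6038[EX]; j=2 S=44.6850 intr=50.2050 cont=49.8444 V=50.2050[EX]; j=3 S=56.5873 intr=38.3027 cont=37.9421 V=38.3027[EX]; j=4 S=71.6600 intr=23.2300 cont=22.8694 V=23.2300[EX]; j=5 S=90.7474 intr=4.1426 cont=7.2872 V=7.2872[hold]; j=6 S=114.9190 intr=0.0000 cont=0.0000 V=0.0000[hold]; j=7 S=145.5289 intr=0.0000 cont=0.0000 V=0.0000[hold]; j=8 S=184.2921 intr=0.0000 cont=0.0000 V=0.0000[hold]  S*(8)=71.6600
k=7: j=0 S=31.3564 intr=63.5336 cont=63.1731 V=63.5336[EX]; j=1 S=39.7085 intr=55.1815 cont=54.8210 V=55.1815[EX]; j=2 S=50.2852 intr=44.6048 cont=44.2442 V=44.6048[EX]; j=3 S=63.6793 intr=31.2107 cont=30.8502 V=31.2107[EX]; j=4 S=80.6409 intr=14.2491 cont=15.4130 V=15.4130[hold]; j=5 S=102.1205 intr=0.0000 cont=3.7268 V=3.7268[hold]; j=6 S=129.3214 intr=0.0000 cont=0.0000 V=0.0000[hold]; j=7 S=163.7676 intr=0.0000 cont=0.0000 V=0.0000[hold]  S*(7)=63.6793
k=6: j=0 S=35.2862 intr=59.6038 cont=59.2433 V=59.6038[EX]; j=1 S=44.6850 intr=50.2050 cont=49.8444 V=50.2050[EX]; j=2 S=56.5873 intr=38.3027 cont=37.9421 V=38.3027[EX]; j=3 S=71.6600 intr=23.2300 cont=23.4337 V=23.4337[hold]; j=4 S=90.7474 intr=4.1426 cont=9.6892 V=9.6892[hold]; j=5 S=114.9190 intr=0.0000 cont=1.9060 V=1.9060[hold]; j=6 S=145.5289 intr=0.0000 cont=0.0000 V=0.0000[hold]  S*(6)=56.5873
k=5: j=0 S=39.7085 intr=55.1815 cont=54.8210 V=55.1815[EX]; j=1 S=50.2852 intr=44.6048 cont=44.2442 V=44.6048[EX]; j=2 S=63.6793 intr=31.2107 cont=30.9489 V=31.2107[EX]; j=3 S=80.6409 intr=14.2491 cont=16.6815 V=16.6815[hold]; j=4 S=102.1205 intr=0.0000 cont=5.8792 V=5.8792[hold]; j=5 S=129.3214 intr=0.0000 cont=0.9747 V=0.9747[hold]  S*(5)=63.6793
k=4: j=0 S=44.6850 intr=50.2050 cont=49.8444 V=50.2050[EX]; j=1 S=56.5873 intr=38.3027 cont=37.9421 V=38.3027[EX]; j=2 S=71.6600 intr=23.2300 cont=24.0486 V=24.0486[hold]; j=3 S=90.7474 intr=4.1426 cont=11.3814 V=11.3814[hold]; j=4 S=114.9190 intr=0.0000 cont=3.4793 V=3.4793[hold]  S*(4)=56.5873
k=3: j=0 S=50.2852 intr=44.6048 cont=44.2442 V=44.6048[EX]; j=1 S=63.6793 intr=31.2107 cont=31.2470 V=31.2470[hold]; j=2 S=80.6409 intr=14.2491 cont=17.8164 V=17.8164[hold]; j=3 S=102.1205 intr=0.0000 cont=7.5073 V=7.5073[hold]  S*(3)=50.2852
k=2: j=0 S=56.5873 intr=38.3027 cont=37.9597 V=38.3027[EX]; j=1 S=71.6600 intr=23.2300 cont=24.6173 V=24.6173[hold]; j=2 S=90.7474 intr=4.1426 cont=12.7510 V=12.7510[hold]  S*(2)=56.5873
k=1: j=0 S=63.6793 intr=31.2107 cont=31.5227 V=31.5227[hold]; j=1 S=80.6409 intr=14.2491 cont=18.7712 V=18.7712[hold]  S*(1)=-
k=0: j=0 S=71.6600 intr=23.2300 cont=25.2212 V=25.2212[hold]  S*(0)=-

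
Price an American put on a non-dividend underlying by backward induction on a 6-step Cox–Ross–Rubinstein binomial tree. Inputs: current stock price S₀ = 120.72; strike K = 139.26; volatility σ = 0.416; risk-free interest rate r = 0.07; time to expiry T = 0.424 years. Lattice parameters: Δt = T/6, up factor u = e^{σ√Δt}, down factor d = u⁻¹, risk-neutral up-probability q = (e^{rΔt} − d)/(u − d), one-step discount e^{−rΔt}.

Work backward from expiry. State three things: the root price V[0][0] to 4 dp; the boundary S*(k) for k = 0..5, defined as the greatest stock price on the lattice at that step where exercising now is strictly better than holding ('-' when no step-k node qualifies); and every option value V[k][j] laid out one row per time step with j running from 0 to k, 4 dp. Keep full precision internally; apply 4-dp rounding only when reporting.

price = 23.3888
boundary = - - 96.7666 86.6360 96.7666 108.0817
tree:
23.3888
32.1489 14.6775
42.4934 21.9073 7.4415
52.6240 31.3397 12.4946 2.3559
61.6940 42.4934 20.2637 4.6861 0.0000
69.8144 52.6240 31.1783 9.3210 0.0000 0.0000
77.0847 61.6940 42.4934 18.5400 0.0000 0.0000 0.0000

Δt=0.07067  u=1.11693  d=0.89531  q=0.49476  discount=0.99507
step 6 (expiry): payoffs max(K−S,0) = 77.0847 61.6940 42.4934 18.5400 0.0000 0.0000 0.0000
step 5: (k=5,j=0): S=69.4456, (K−S)⁺=69.8144, hold=69.1273 ⇒ V=69.8144 exercise | (k=5,j=1): S=86.6360, (K−S)⁺=52.6240, hold=51.9368 ⇒ V=52.6240 exercise | (k=5,j=2): S=108.0817, (K−S)⁺=31.1783, hold=30.4911 ⇒ V=31.1783 exercise | (k=5,j=3): S=134.8361, (K−S)⁺=4.4239, hold=9.3210 ⇒ V=9.3210 continue | (k=5,j=4): S=168.2132, (K−S)⁺=0.0000, hold=0.0000 ⇒ V=0.0000 continue | (k=5,j=5): S=209.8524, (K−S)⁺=0.0000, hold=0.0000 ⇒ V=0.0000 continue  boundary S*=108.0817
step 4: (k=4,j=0): S=77.5660, (K−S)⁺=61.6940, hold=61.0068 ⇒ V=61.6940 exercise | (k=4,j=1): S=96.7666, (K−S)⁺=42.4934, hold=41.8063 ⇒ V=42.4934 exercise | (k=4,j=2): S=120.7200, (K−S)⁺=18.5400, hold=20.2637 ⇒ V=20.2637 continue | (k=4,j=3): S=150.6028, (K−S)⁺=0.0000, hold=4.6861 ⇒ V=4.6861 continue | (k=4,j=4): S=187.8828, (K−S)⁺=0.0000, hold=0.0000 ⇒ V=0.0000 continue  boundary S*=96.7666
step 3: (k=3,j=0): S=86.6360, (K−S)⁺=52.6240, hold=51.9368 ⇒ V=52.6240 exercise | (k=3,j=1): S=108.0817, (K−S)⁺=31.1783, hold=31.3397 ⇒ V=31.3397 continue | (k=3,j=2): S=134.8361, (K−S)⁺=4.4239, hold=12.4946 ⇒ V=12.4946 continue | (k=3,j=3): S=168.2132, (K−S)⁺=0.0000, hold=2.3559 ⇒ V=2.3559 continue  boundary S*=86.6360
step 2: (k=2,j=0): S=96.7666, (K−S)⁺=42.4934, hold=41.8857 ⇒ V=42.4934 exercise | (k=2,j=1): S=120.7200, (K−S)⁺=18.5400, hold=21.9073 ⇒ V=21.9073 continue | (k=2,j=2): S=150.6028, (K−S)⁺=0.0000, hold=7.4415 ⇒ V=7.4415 continue  boundary S*=96.7666
step 1: (k=1,j=0): S=108.0817, (K−S)⁺=31.1783, hold=32.1489 ⇒ V=32.1489 continue | (k=1,j=1): S=134.8361, (K−S)⁺=4.4239, hold=14.6775 ⇒ V=14.6775 continue  boundary S*=-
step 0: (k=0,j=0): S=120.7200, (K−S)⁺=18.5400, hold=23.3888 ⇒ V=23.3888 continue  boundary S*=-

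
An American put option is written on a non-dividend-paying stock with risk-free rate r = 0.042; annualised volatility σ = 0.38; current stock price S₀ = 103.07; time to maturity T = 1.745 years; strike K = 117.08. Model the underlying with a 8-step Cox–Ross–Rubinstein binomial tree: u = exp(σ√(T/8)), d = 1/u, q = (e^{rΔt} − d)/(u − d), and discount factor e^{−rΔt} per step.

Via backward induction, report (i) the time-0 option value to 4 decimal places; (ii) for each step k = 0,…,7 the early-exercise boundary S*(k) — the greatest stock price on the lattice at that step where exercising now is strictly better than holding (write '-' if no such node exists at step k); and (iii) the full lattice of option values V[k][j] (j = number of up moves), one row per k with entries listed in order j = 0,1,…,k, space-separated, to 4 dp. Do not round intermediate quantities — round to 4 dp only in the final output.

Δt=0.21813, u=1.19420, d=0.83738, q=0.48154, disc=e^(-rΔt)=0.99088
k=8 terminal: V=max(K-S,0) → 92.1615 81.5435 66.4011 44.8064 14.0100 0.0000 0.0000 0.0000 0.0000
k=7: j=0 S=29.7576 intr=87.3224 cont=86.2547 V=87.3224[EX]; j=1 S=42.4376 intr=74.6424 cont=73.5747 V=74.6424[EX]; j=2 S=60.5206 intr=56.5594 cont=55.4917 V=56.5594[EX]; j=3 S=86.3090 intr=30.7710 cont=29.7033 V=30.7710[EX]; j=4 S=123.0860 intr=0.0000 cont=7.1974 V=7.1974[hold]; j=5 S=175.5339 intr=0.0000 cont=0.0000 V=0.0000[hold]; j=6 S=250.3304 intr=0.0000 cont=0.0000 V=0.0000[hold]; j=7 S=356.9983 intr=0.0000 cont=0.0000 V=0.0000[hold]  S*(7)=86.3090
k=6: j=0 S=35.5365 intr=81.5435 cont=80.4758 V=81.5435[EX]; j=1 S=50.6789 intr=66.4011 cont=65.3334 V=66.4011[EX]; j=2 S=72.2736 intr=44.8064 cont=43.7387 V=44.8064[EX]; j=3 S=103.0700 intr=14.0100 cont=19.2423 V=19.2423[hold]; j=4 S=146.9890 intr=0.0000 cont=3.6975 V=3.6975[hold]; j=5 S=209.6222 intr=0.0000 cont=0.0000 V=0.0000[hold]; j=6 S=298.9440 intr=0.0000 cont=0.0000 V=0.0000[hold]  S*(6)=72.2736
k=5: j=0 S=42.4376 intr=74.6424 cont=73.5747 V=74.6424[EX]; j=1 S=60.5206 intr=56.5594 cont=55.4917 V=56.5594[EX]; j=2 S=86.3090 intr=30.7710 cont=32.1999 V=32.1999[hold]; j=3 S=123.0860 intr=0.0000 cont=11.6496 V=11.6496[hold]; j=4 S=175.5339 intr=0.0000 cont=1.8995 V=1.8995[hold]; j=5 S=250.3304 intr=0.0000 cont=0.0000 V=0.0000[hold]  S*(5)=60.5206
k=4: j=0 S=50.6789 intr=66.4011 cont=65.3334 V=66.4011[EX]; j=1 S=72.2736 intr=44.8064 cont=44.4205 V=44.8064[EX]; j=2 S=103.0700 intr=14.0100 cont=22.1007 V=22.1007[hold]; j=3 S=146.9890 intr=0.0000 cont=6.8911 V=6.8911[hold]; j=4 S=209.6222 intr=0.0000 cont=0.9758 V=0.9758[hold]  S*(4)=72.2736
k=3: j=0 S=60.5206 intr=56.5594 cont=55.4917 V=56.5594[EX]; j=1 S=86.3090 intr=30.7710 cont=33.5638 V=33.5638[hold]; j=2 S=123.0860 intr=0.0000 cont=14.6419 V=14.6419[hold]; j=3 S=175.5339 intr=0.0000 cont=4.0058 V=4.0058[hold]  S*(3)=60.5206
k=2: j=0 S=72.2736 intr=44.8064 cont=45.0713 V=45.0713[hold]; j=1 S=103.0700 intr=14.0100 cont=24.2292 V=24.2292[hold]; j=2 S=146.9890 intr=0.0000 cont=9.4334 V=9.4334[hold]  S*(2)=-
k=1: j=0 S=86.3090 intr=30.7710 cont=34.7154 V=34.7154[hold]; j=1 S=123.0860 intr=0.0000 cont=16.9484 V=16.9484[hold]  S*(1)=-
k=0: j=0 S=103.0700 intr=14.0100 cont=25.9213 V=25.9213[hold]  S*(0)=-

price = 25.9213
boundary = - - - 60.5206 72.2736 60.5206 72.2736 86.3090
tree:
25.9213
34.7154 16.9484
45.0713 24.2292 9.4334
56.5594 33.5638 14.6419 4.0058
66.4011 44.8064 22.1007 6.8911 0.9758
74.6424 56.5594 32.1999 11.6496 1.8995 0.0000
81.5435 66.4011 44.8064 19.2423 3.6975 0.0000 0.0000
87.3224 74.6424 56.5594 30.7710 7.1974 0.0000 0.0000 0.0000
92.1615 81.5435 66.4011 44.8064 14.0100 0.0000 0.0000 0.0000 0.0000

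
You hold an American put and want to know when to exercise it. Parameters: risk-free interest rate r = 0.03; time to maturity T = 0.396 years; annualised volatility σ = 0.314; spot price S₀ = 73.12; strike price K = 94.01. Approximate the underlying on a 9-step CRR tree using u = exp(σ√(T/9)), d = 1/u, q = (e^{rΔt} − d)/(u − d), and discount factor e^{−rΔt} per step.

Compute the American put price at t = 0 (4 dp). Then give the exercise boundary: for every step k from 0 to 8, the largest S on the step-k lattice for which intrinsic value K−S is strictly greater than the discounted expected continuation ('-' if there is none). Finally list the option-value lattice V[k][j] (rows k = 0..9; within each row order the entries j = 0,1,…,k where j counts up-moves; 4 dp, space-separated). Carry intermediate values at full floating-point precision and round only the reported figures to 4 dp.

Δt=0.04400  u=1.06808  d=0.93626  q=0.49356  discount=0.99868
step 9 (expiry): payoffs max(K−S,0) = 53.5904 47.8993 41.4069 34.0003 25.5509 15.9118 4.9155 0.0000 0.0000 0.0000
step 8: (k=8,j=0): S=43.1715, (K−S)⁺=50.8385, hold=50.7145 ⇒ V=50.8385 exercise | (k=8,j=1): S=49.2501, (K−S)⁺=44.7599, hold=44.6359 ⇒ V=44.7599 exercise | (k=8,j=2): S=56.1845, (K−S)⁺=37.8255, hold=37.7015 ⇒ V=37.8255 exercise | (k=8,j=3): S=64.0953, (K−S)⁺=29.9147, hold=29.7907 ⇒ V=29.9147 exercise | (k=8,j=4): S=73.1200, (K−S)⁺=20.8900, hold=20.7660 ⇒ V=20.8900 exercise | (k=8,j=5): S=83.4153, (K−S)⁺=10.5947, hold=10.4706 ⇒ V=10.5947 exercise | (k=8,j=6): S=95.1603, (K−S)⁺=0.0000, hold=2.4861 ⇒ V=2.4861 continue | (k=8,j=7): S=108.5589, (K−S)⁺=0.0000, hold=0.0000 ⇒ V=0.0000 continue | (k=8,j=8): S=123.8441, (K−S)⁺=0.0000, hold=0.0000 ⇒ V=0.0000 continue  boundary S*=83.4153
step 7: (k=7,j=0): S=46.1107, (K−S)⁺=47.8993, hold=47.7753 ⇒ V=47.8993 exercise | (k=7,j=1): S=52.6031, (K−S)⁺=41.4069, hold=41.2828 ⇒ V=41.4069 exercise | (k=7,j=2): S=60.0097, (K−S)⁺=34.0003, hold=33.8763 ⇒ V=34.0003 exercise | (k=7,j=3): S=68.4591, (K−S)⁺=25.5509, hold=25.4269 ⇒ V=25.5509 exercise | (k=7,j=4): S=78.0982, (K−S)⁺=15.9118, hold=15.7878 ⇒ V=15.9118 exercise | (k=7,j=5): S=89.0945, (K−S)⁺=4.9155, hold=6.5839 ⇒ V=6.5839 continue | (k=7,j=6): S=101.6391, (K−S)⁺=0.0000, hold=1.2574 ⇒ V=1.2574 continue | (k=7,j=7): S=115.9499, (K−S)⁺=0.0000, hold=0.0000 ⇒ V=0.0000 continue  boundary S*=78.0982
step 6: (k=6,j=0): S=49.2501, (K−S)⁺=44.7599, hold=44.6359 ⇒ V=44.7599 exercise | (k=6,j=1): S=56.1845, (K−S)⁺=37.8255, hold=37.7015 ⇒ V=37.8255 exercise | (k=6,j=2): S=64.0953, (K−S)⁺=29.9147, hold=29.7907 ⇒ V=29.9147 exercise | (k=6,j=3): S=73.1200, (K−S)⁺=20.8900, hold=20.7660 ⇒ V=20.8900 exercise | (k=6,j=4): S=83.4153, (K−S)⁺=10.5947, hold=11.2930 ⇒ V=11.2930 continue | (k=6,j=5): S=95.1603, (K−S)⁺=0.0000, hold=3.9498 ⇒ V=3.9498 continue | (k=6,j=6): S=108.5589, (K−S)⁺=0.0000, hold=0.6360 ⇒ V=0.6360 continue  boundary S*=73.1200
step 5: (k=5,j=0): S=52.6031, (K−S)⁺=41.4069, hold=41.2828 ⇒ V=41.4069 exercise | (k=5,j=1): S=60.0097, (K−S)⁺=34.0003, hold=33.8763 ⇒ V=34.0003 exercise | (k=5,j=2): S=68.4591, (K−S)⁺=25.5509, hold=25.4269 ⇒ V=25.5509 exercise | (k=5,j=3): S=78.0982, (K−S)⁺=15.9118, hold=16.1320 ⇒ V=16.1320 continue | (k=5,j=4): S=89.0945, (K−S)⁺=4.9155, hold=7.6586 ⇒ V=7.6586 continue | (k=5,j=5): S=101.6391, (K−S)⁺=0.0000, hold=2.3111 ⇒ V=2.3111 continue  boundary S*=68.4591
step 4: (k=4,j=0): S=56.1845, (K−S)⁺=37.8255, hold=37.7015 ⇒ V=37.8255 exercise | (k=4,j=1): S=64.0953, (K−S)⁺=29.9147, hold=29.7907 ⇒ V=29.9147 exercise | (k=4,j=2): S=73.1200, (K−S)⁺=20.8900, hold=20.8745 ⇒ V=20.8900 exercise | (k=4,j=3): S=83.4153, (K−S)⁺=10.5947, hold=11.9341 ⇒ V=11.9341 continue | (k=4,j=4): S=95.1603, (K−S)⁺=0.0000, hold=5.0127 ⇒ V=5.0127 continue  boundary S*=73.1200
step 3: (k=3,j=0): S=60.0097, (K−S)⁺=34.0003, hold=33.8763 ⇒ V=34.0003 exercise | (k=3,j=1): S=68.4591, (K−S)⁺=25.5509, hold=25.4269 ⇒ V=25.5509 exercise | (k=3,j=2): S=78.0982, (K−S)⁺=15.9118, hold=16.4480 ⇒ V=16.4480 continue | (k=3,j=3): S=89.0945, (K−S)⁺=4.9155, hold=8.5067 ⇒ V=8.5067 continue  boundary S*=68.4591
step 2: (k=2,j=0): S=64.0953, (K−S)⁺=29.9147, hold=29.7907 ⇒ V=29.9147 exercise | (k=2,j=1): S=73.1200, (K−S)⁺=20.8900, hold=21.0303 ⇒ V=21.0303 continue | (k=2,j=2): S=83.4153, (K−S)⁺=10.5947, hold=12.5120 ⇒ V=12.5120 continue  boundary S*=64.0953
step 1: (k=1,j=0): S=68.4591, (K−S)⁺=25.5509, hold=25.4960 ⇒ V=25.5509 exercise | (k=1,j=1): S=78.0982, (K−S)⁺=15.9118, hold=16.8038 ⇒ V=16.8038 continue  boundary S*=68.4591
step 0: (k=0,j=0): S=73.1200, (K−S)⁺=20.8900, hold=21.2057 ⇒ V=21.2057 continue  boundary S*=-

price = 21.2057
boundary = - 68.4591 64.0953 68.4591 73.1200 68.4591 73.1200 78.0982 83.4153
tree:
21.2057
25.5509 16.8038
29.9147 21.0303 12.5120
34.0003 25.5509 16.4480 8.5067
37.8255 29.9147 20.8900 11.9341 5.0127
41.4069 34.0003 25.5509 16.1320 7.6586 2.3111
44.7599 37.8255 29.9147 20.8900 11.2930 3.9498 0.6360
47.8993 41.4069 34.0003 25.5509 15.9118 6.5839 1.2574 0.0000
50.8385 44.7599 37.8255 29.9147 20.8900 10.5947 2.4861 0.0000 0.0000
53.5904 47.8993 41.4069 34.0003 25.5509 15.9118 4.9155 0.0000 0.0000 0.0000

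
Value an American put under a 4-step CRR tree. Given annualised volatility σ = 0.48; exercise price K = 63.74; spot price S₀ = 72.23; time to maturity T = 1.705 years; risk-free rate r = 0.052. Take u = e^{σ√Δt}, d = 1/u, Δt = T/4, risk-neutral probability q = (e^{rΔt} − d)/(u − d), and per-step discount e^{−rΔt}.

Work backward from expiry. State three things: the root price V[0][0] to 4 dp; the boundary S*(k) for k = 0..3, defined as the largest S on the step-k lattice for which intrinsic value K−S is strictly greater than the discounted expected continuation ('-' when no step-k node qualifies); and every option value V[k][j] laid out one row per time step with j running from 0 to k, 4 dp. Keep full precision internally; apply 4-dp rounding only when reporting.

price = 10.4428
boundary = - - 38.5938 28.2110
tree:
10.4428
16.5116 3.7572
25.1462 7.0806 0.0000
35.5290 13.3435 0.0000 0.0000
43.1186 25.1462 0.0000 0.0000 0.0000

Δt=0.42625, u=1.36804, d=0.73097, q=0.45747, disc=e^(-rΔt)=0.97808
k=4 terminal: V=max(K-S,0) → 43.1186 25.1462 0.0000 0.0000 0.0000
k=3: j=0 S=28.2110 intr=35.5290 cont=34.1318 V=35.5290[EX]; j=1 S=52.7980 intr=10.9420 cont=13.3435 V=13.3435[hold]; j=2 S=98.8138 intr=0.0000 cont=0.0000 V=0.0000[hold]; j=3 S=184.9342 intr=0.0000 cont=0.0000 V=0.0000[hold]  S*(3)=28.2110
k=2: j=0 S=38.5938 intr=25.1462 cont=24.8235 V=25.1462[EX]; j=1 S=72.2300 intr=0.0000 cont=7.0806 V=7.0806[hold]; j=2 S=135.1815 intr=0.0000 cont=0.0000 V=0.0000[hold]  S*(2)=38.5938
k=1: j=0 S=52.7980 intr=10.9420 cont=16.5116 V=16.5116[hold]; j=1 S=98.8138 intr=0.0000 cont=3.7572 V=3.7572[hold]  S*(1)=-
k=0: j=0 S=72.2300 intr=0.0000 cont=10.4428 V=10.4428[hold]  S*(0)=-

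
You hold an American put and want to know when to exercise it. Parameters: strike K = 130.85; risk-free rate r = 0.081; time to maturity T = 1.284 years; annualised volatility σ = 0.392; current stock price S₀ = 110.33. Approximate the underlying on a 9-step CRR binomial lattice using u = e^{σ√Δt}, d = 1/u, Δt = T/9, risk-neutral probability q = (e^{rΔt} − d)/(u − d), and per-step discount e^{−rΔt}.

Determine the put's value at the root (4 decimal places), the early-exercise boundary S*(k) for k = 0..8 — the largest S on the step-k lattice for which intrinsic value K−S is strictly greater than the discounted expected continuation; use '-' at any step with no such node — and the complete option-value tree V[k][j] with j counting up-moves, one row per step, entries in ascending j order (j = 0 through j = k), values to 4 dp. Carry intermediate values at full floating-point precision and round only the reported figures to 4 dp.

price = 27.0420
boundary = - - 82.0517 70.7594 82.0517 95.1460 82.0517 95.1460 110.3300
tree:
27.0420
36.8687 17.9258
48.7983 25.8950 10.4399
60.0906 36.2114 16.2667 4.9048
69.8287 48.7983 24.5708 8.4106 1.5428
78.2267 60.0906 35.7040 14.1021 2.9626 0.1708
85.4689 69.8287 48.7983 22.9366 5.6700 0.3472 0.0000
91.7144 78.2267 60.0906 35.7040 10.8099 0.7054 0.0000 0.0000
97.1004 85.4689 69.8287 48.7983 20.5200 1.4335 0.0000 0.0000 0.0000
101.7451 91.7144 78.2267 60.0906 35.7040 2.9128 0.0000 0.0000 0.0000 0.0000

Δt=0.14267, u=1.15959, d=0.86238, q=0.50216, disc=e^(-rΔt)=0.98851
k=9 terminal: V=max(K-S,0) → 101.7451 91.7144 78.2267 60.0906 35.7040 2.9128 0.0000 0.0000 0.0000 0.0000
k=8: j=0 S=33.7496 intr=97.1004 cont=95.5970 V=97.1004[EX]; j=1 S=45.3811 intr=85.4689 cont=83.9655 V=85.4689[EX]; j=2 S=61.0213 intr=69.8287 cont=68.3253 V=69.8287[EX]; j=3 S=82.0517 intr=48.7983 cont=47.2949 V=48.7983[EX]; j=4 S=110.3300 intr=20.5200 cont=19.0166 V=20.5200[EX]; j=5 S=148.3542 intr=0.0000 cont=1.4335 V=1.4335[hold]; j=6 S=199.4830 intr=0.0000 cont=0.0000 V=0.0000[hold]; j=7 S=268.2329 intr=0.0000 cont=0.0000 V=0.0000[hold]; j=8 S=360.6767 intr=0.0000 cont=0.0000 V=0.0000[hold]  S*(8)=110.3300
k=7: j=0 S=39.1356 intr=91.7144 cont=90.2110 V=91.7144[EX]; j=1 S=52.6233 intr=78.2267 cont=76.7233 V=78.2267[EX]; j=2 S=70.7594 intr=60.0906 cont=58.5872 V=60.0906[EX]; j=3 S=95.1460 intr=35.7040 cont=34.2006 V=35.7040[EX]; j=4 S=127.9372 intr=2.9128 cont=10.8099 V=10.8099[hold]; j=5 S=172.0294 intr=0.0000 cont=0.7054 V=0.7054[hold]; j=6 S=231.3177 intr=0.0000 cont=0.0000 V=0.0000[hold]; j=7 S=311.0391 intr=0.0000 cont=0.0000 V=0.0000[hold]  S*(7)=95.1460
k=6: j=0 S=45.3811 intr=85.4689 cont=83.9655 V=85.4689[EX]; j=1 S=61.0213 intr=69.8287 cont=68.3253 V=69.8287[EX]; j=2 S=82.0517 intr=48.7983 cont=47.2949 V=48.7983[EX]; j=3 S=110.3300 intr=20.5200 cont=22.9366 V=22.9366[hold]; j=4 S=148.3542 intr=0.0000 cont=5.6700 V=5.6700[hold]; j=5 S=199.4830 intr=0.0000 cont=0.3472 V=0.3472[hold]; j=6 S=268.2329 intr=0.0000 cont=0.0000 V=0.0000[hold]  S*(6)=82.0517
k=5: j=0 S=52.6233 intr=78.2267 cont=76.7233 V=78.2267[EX]; j=1 S=70.7594 intr=60.0906 cont=58.5872 V=60.0906[EX]; j=2 S=95.1460 intr=35.7040 cont=35.4002 V=35.7040[EX]; j=3 S=127.9372 intr=2.9128 cont=14.1021 V=14.1021[hold]; j=4 S=172.0294 intr=0.0000 cont=2.9626 V=2.9626[hold]; j=5 S=231.3177 intr=0.0000 cont=0.1708 V=0.1708[hold]  S*(5)=95.1460
k=4: j=0 S=61.0213 intr=69.8287 cont=68.3253 V=69.8287[EX]; j=1 S=82.0517 intr=48.7983 cont=47.2949 V=48.7983[EX]; j=2 S=110.3300 intr=20.5200 cont=24.5708 V=24.5708[hold]; j=3 S=148.3542 intr=0.0000 cont=8.4106 V=8.4106[hold]; j=4 S=199.4830 intr=0.0000 cont=1.5428 V=1.5428[hold]  S*(4)=82.0517
k=3: j=0 S=70.7594 intr=60.0906 cont=58.5872 V=60.0906[EX]; j=1 S=95.1460 intr=35.7040 cont=36.2114 V=36.2114[hold]; j=2 S=127.9372 intr=2.9128 cont=16.2667 V=16.2667[hold]; j=3 S=172.0294 intr=0.0000 cont=4.9048 V=4.9048[hold]  S*(3)=70.7594
k=2: j=0 S=82.0517 intr=48.7983 cont=47.5468 V=48.7983[EX]; j=1 S=110.3300 intr=20.5200 cont=25.8950 V=25.8950[hold]; j=2 S=148.3542 intr=0.0000 cont=10.4399 V=10.4399[hold]  S*(2)=82.0517
k=1: j=0 S=95.1460 intr=35.7040 cont=36.8687 V=36.8687[hold]; j=1 S=127.9372 intr=2.9128 cont=17.9258 V=17.9258[hold]  S*(1)=-
k=0: j=0 S=110.3300 intr=20.5200 cont=27.0420 V=27.0420[hold]  S*(0)=-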